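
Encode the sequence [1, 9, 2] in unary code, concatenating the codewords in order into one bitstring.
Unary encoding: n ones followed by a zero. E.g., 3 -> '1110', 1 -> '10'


Encode each number as n ones followed by a terminating 0:
  1 -> 10 (2 bits)
  9 -> 1111111110 (10 bits)
  2 -> 110 (3 bits)
Total length = 2 + 10 + 3 = 15 bits.

Unary([1, 9, 2]) = 101111111110110 (15 bits)


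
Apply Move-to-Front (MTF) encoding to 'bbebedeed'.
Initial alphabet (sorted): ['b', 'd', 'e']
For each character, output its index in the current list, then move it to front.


MTF encoding:
'b': index 0 in ['b', 'd', 'e'] -> ['b', 'd', 'e']
'b': index 0 in ['b', 'd', 'e'] -> ['b', 'd', 'e']
'e': index 2 in ['b', 'd', 'e'] -> ['e', 'b', 'd']
'b': index 1 in ['e', 'b', 'd'] -> ['b', 'e', 'd']
'e': index 1 in ['b', 'e', 'd'] -> ['e', 'b', 'd']
'd': index 2 in ['e', 'b', 'd'] -> ['d', 'e', 'b']
'e': index 1 in ['d', 'e', 'b'] -> ['e', 'd', 'b']
'e': index 0 in ['e', 'd', 'b'] -> ['e', 'd', 'b']
'd': index 1 in ['e', 'd', 'b'] -> ['d', 'e', 'b']


Output: [0, 0, 2, 1, 1, 2, 1, 0, 1]


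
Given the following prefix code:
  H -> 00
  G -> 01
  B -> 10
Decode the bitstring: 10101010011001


Decoding step by step:
Bits 10 -> B
Bits 10 -> B
Bits 10 -> B
Bits 10 -> B
Bits 01 -> G
Bits 10 -> B
Bits 01 -> G


Decoded message: BBBBGBG


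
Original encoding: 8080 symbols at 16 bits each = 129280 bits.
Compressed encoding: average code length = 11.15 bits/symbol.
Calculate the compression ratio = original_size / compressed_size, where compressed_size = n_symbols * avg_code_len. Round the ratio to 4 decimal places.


original_size = n_symbols * orig_bits = 8080 * 16 = 129280 bits
compressed_size = n_symbols * avg_code_len = 8080 * 11.15 = 90092.0 bits
ratio = original_size / compressed_size = 129280 / 90092.0 = 1.435

Compression ratio = 1.435


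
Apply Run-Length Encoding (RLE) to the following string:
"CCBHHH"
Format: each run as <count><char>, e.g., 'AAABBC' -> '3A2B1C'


Scanning runs left to right:
  i=0: run of 'C' x 2 -> '2C'
  i=2: run of 'B' x 1 -> '1B'
  i=3: run of 'H' x 3 -> '3H'

RLE = 2C1B3H


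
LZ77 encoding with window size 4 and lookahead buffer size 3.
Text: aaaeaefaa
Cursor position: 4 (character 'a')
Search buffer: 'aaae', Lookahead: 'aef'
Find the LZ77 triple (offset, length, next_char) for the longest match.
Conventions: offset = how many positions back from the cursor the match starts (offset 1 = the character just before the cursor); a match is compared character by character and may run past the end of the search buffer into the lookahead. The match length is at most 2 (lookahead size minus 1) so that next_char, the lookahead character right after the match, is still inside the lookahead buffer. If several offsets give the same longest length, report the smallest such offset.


Try each offset into the search buffer:
  offset=1 (pos 3, char 'e'): match length 0
  offset=2 (pos 2, char 'a'): match length 2
  offset=3 (pos 1, char 'a'): match length 1
  offset=4 (pos 0, char 'a'): match length 1
Longest match has length 2 at offset 2.
next_char = character at position 4 + 2 = 6 -> 'f'

Best match: offset=2, length=2 (matching 'ae' starting at position 2)
LZ77 triple: (2, 2, 'f')


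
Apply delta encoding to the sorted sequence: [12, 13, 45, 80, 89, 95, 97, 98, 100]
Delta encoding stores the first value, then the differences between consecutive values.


First value: 12
Deltas:
  13 - 12 = 1
  45 - 13 = 32
  80 - 45 = 35
  89 - 80 = 9
  95 - 89 = 6
  97 - 95 = 2
  98 - 97 = 1
  100 - 98 = 2


Delta encoded: [12, 1, 32, 35, 9, 6, 2, 1, 2]


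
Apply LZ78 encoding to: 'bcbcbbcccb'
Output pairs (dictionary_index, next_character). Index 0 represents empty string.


LZ78 encoding steps:
Dictionary: {0: ''}
Step 1: w='' (idx 0), next='b' -> output (0, 'b'), add 'b' as idx 1
Step 2: w='' (idx 0), next='c' -> output (0, 'c'), add 'c' as idx 2
Step 3: w='b' (idx 1), next='c' -> output (1, 'c'), add 'bc' as idx 3
Step 4: w='b' (idx 1), next='b' -> output (1, 'b'), add 'bb' as idx 4
Step 5: w='c' (idx 2), next='c' -> output (2, 'c'), add 'cc' as idx 5
Step 6: w='c' (idx 2), next='b' -> output (2, 'b'), add 'cb' as idx 6


Encoded: [(0, 'b'), (0, 'c'), (1, 'c'), (1, 'b'), (2, 'c'), (2, 'b')]


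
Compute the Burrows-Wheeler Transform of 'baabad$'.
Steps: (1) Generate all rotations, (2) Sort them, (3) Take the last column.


Rotations (sorted):
  0: $baabad -> last char: d
  1: aabad$b -> last char: b
  2: abad$ba -> last char: a
  3: ad$baab -> last char: b
  4: baabad$ -> last char: $
  5: bad$baa -> last char: a
  6: d$baaba -> last char: a


BWT = dbab$aa


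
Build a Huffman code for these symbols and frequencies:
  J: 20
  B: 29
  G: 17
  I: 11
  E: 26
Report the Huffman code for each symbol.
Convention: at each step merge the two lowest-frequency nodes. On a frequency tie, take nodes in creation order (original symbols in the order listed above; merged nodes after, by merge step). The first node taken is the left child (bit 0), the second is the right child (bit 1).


Huffman tree construction:
Step 1: Merge I(11) + G(17) = 28
Step 2: Merge J(20) + E(26) = 46
Step 3: Merge (I+G)(28) + B(29) = 57
Step 4: Merge (J+E)(46) + ((I+G)+B)(57) = 103
Read each symbol's code off the tree from the root (left child = 0, right child = 1).

Codes:
  J: 00 (length 2)
  B: 11 (length 2)
  G: 101 (length 3)
  I: 100 (length 3)
  E: 01 (length 2)
Average code length: 234/103 = 2.2718 bits/symbol


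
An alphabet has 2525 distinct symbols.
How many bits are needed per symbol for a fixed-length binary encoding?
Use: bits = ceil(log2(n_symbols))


log2(2525) = 11.3021
Bracket: 2^11 = 2048 < 2525 <= 2^12 = 4096
So ceil(log2(2525)) = 12

bits = ceil(log2(2525)) = ceil(11.3021) = 12 bits


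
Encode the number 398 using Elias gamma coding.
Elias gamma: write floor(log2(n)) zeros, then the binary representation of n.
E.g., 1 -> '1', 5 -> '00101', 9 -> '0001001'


num_bits = floor(log2(398)) + 1 = 9
leading_zeros = num_bits - 1 = 8
binary(398) = 110001110

Elias gamma(398) = '00000000' + '110001110' = 00000000110001110 (17 bits)


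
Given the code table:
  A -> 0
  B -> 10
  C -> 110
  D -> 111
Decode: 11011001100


Decoding:
110 -> C
110 -> C
0 -> A
110 -> C
0 -> A


Result: CCACA


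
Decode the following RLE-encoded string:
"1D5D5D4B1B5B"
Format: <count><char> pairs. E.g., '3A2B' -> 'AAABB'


Expanding each <count><char> pair:
  1D -> 'D'
  5D -> 'DDDDD'
  5D -> 'DDDDD'
  4B -> 'BBBB'
  1B -> 'B'
  5B -> 'BBBBB'

Decoded = DDDDDDDDDDDBBBBBBBBBB


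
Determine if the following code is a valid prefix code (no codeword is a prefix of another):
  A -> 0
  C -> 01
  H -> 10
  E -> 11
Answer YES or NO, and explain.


Checking each pair (does one codeword prefix another?):
  A='0' vs C='01': prefix -- VIOLATION

NO -- this is NOT a valid prefix code. A (0) is a prefix of C (01).


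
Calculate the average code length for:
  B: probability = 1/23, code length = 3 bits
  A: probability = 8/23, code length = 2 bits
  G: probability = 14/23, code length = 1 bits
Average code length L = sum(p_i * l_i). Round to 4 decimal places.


Weighted contributions p_i * l_i:
  B: (1/23) * 3 = 3/23
  A: (8/23) * 2 = 16/23
  G: (14/23) * 1 = 14/23
Sum = (3 + 16 + 14)/23 = 33/23

L = 33/23 = 1.4348 bits/symbol


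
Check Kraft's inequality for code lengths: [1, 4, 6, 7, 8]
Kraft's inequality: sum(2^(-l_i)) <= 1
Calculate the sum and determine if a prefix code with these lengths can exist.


Sum = 2^(-1) + 2^(-4) + 2^(-6) + 2^(-7) + 2^(-8)
    = 0.5 + 0.0625 + 0.015625 + 0.0078125 + 0.00390625
    = 151/256 = 0.58984375
Since 0.58984375 <= 1, Kraft's inequality IS satisfied.
A prefix code with these lengths CAN exist.

Kraft sum = 0.58984375. Satisfied.


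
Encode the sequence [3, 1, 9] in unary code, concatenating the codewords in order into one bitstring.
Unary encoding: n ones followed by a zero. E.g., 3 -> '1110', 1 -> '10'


Encode each number as n ones followed by a terminating 0:
  3 -> 1110 (4 bits)
  1 -> 10 (2 bits)
  9 -> 1111111110 (10 bits)
Total length = 4 + 2 + 10 = 16 bits.

Unary([3, 1, 9]) = 1110101111111110 (16 bits)


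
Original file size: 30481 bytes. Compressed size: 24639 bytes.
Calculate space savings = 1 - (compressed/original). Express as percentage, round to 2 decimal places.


ratio = compressed/original = 24639/30481 = 0.80834
savings = 1 - ratio = 1 - 0.80834 = 0.19166
as a percentage: 0.19166 * 100 = 19.17%

Space savings = 1 - 24639/30481 = 19.17%


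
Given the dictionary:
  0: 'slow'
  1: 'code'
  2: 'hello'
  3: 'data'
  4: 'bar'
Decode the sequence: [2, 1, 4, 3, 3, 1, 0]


Look up each index in the dictionary:
  2 -> 'hello'
  1 -> 'code'
  4 -> 'bar'
  3 -> 'data'
  3 -> 'data'
  1 -> 'code'
  0 -> 'slow'

Decoded: "hello code bar data data code slow"


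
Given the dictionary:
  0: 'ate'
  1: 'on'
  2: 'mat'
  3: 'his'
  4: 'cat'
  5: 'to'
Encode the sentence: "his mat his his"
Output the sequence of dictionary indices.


Look up each word in the dictionary:
  'his' -> 3
  'mat' -> 2
  'his' -> 3
  'his' -> 3

Encoded: [3, 2, 3, 3]


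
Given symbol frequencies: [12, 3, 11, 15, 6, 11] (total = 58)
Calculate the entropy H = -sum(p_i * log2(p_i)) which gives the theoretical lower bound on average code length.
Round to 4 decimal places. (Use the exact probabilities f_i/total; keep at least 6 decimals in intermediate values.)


Per-symbol terms -p_i * log2(p_i) with p_i = f_i/58:
  p = 12/58 = 0.206897: log2(p) = -2.273018, -p*log2(p) = 0.470280
  p = 3/58 = 0.051724: log2(p) = -4.273018, -p*log2(p) = 0.221018
  p = 11/58 = 0.189655: log2(p) = -2.398549, -p*log2(p) = 0.454897
  p = 15/58 = 0.258621: log2(p) = -1.951090, -p*log2(p) = 0.504592
  p = 6/58 = 0.103448: log2(p) = -3.273018, -p*log2(p) = 0.338588
  p = 11/58 = 0.189655: log2(p) = -2.398549, -p*log2(p) = 0.454897
H = 0.470280 + 0.221018 + 0.454897 + 0.504592 + 0.338588 + 0.454897 = 2.444272

H = 2.4443 bits/symbol


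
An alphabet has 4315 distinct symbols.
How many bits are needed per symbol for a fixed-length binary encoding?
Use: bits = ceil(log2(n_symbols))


log2(4315) = 12.0751
Bracket: 2^12 = 4096 < 4315 <= 2^13 = 8192
So ceil(log2(4315)) = 13

bits = ceil(log2(4315)) = ceil(12.0751) = 13 bits


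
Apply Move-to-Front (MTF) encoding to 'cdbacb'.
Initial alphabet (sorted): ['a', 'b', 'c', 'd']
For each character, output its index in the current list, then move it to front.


MTF encoding:
'c': index 2 in ['a', 'b', 'c', 'd'] -> ['c', 'a', 'b', 'd']
'd': index 3 in ['c', 'a', 'b', 'd'] -> ['d', 'c', 'a', 'b']
'b': index 3 in ['d', 'c', 'a', 'b'] -> ['b', 'd', 'c', 'a']
'a': index 3 in ['b', 'd', 'c', 'a'] -> ['a', 'b', 'd', 'c']
'c': index 3 in ['a', 'b', 'd', 'c'] -> ['c', 'a', 'b', 'd']
'b': index 2 in ['c', 'a', 'b', 'd'] -> ['b', 'c', 'a', 'd']


Output: [2, 3, 3, 3, 3, 2]


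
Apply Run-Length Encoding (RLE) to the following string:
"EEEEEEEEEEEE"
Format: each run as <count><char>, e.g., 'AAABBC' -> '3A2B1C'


Scanning runs left to right:
  i=0: run of 'E' x 12 -> '12E'

RLE = 12E


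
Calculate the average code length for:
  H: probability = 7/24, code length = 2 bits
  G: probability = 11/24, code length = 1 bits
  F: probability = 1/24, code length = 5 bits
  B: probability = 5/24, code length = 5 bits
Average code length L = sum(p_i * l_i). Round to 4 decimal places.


Weighted contributions p_i * l_i:
  H: (7/24) * 2 = 14/24
  G: (11/24) * 1 = 11/24
  F: (1/24) * 5 = 5/24
  B: (5/24) * 5 = 25/24
Sum = (14 + 11 + 5 + 25)/24 = 55/24

L = 55/24 = 2.2917 bits/symbol


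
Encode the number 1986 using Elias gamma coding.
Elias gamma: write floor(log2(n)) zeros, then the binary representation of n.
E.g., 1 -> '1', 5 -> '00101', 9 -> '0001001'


num_bits = floor(log2(1986)) + 1 = 11
leading_zeros = num_bits - 1 = 10
binary(1986) = 11111000010

Elias gamma(1986) = '0000000000' + '11111000010' = 000000000011111000010 (21 bits)


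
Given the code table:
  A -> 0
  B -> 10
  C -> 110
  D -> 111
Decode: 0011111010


Decoding:
0 -> A
0 -> A
111 -> D
110 -> C
10 -> B


Result: AADCB


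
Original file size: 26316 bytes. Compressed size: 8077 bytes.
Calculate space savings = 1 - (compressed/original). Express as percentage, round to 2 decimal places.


ratio = compressed/original = 8077/26316 = 0.306924
savings = 1 - ratio = 1 - 0.306924 = 0.693076
as a percentage: 0.693076 * 100 = 69.31%

Space savings = 1 - 8077/26316 = 69.31%


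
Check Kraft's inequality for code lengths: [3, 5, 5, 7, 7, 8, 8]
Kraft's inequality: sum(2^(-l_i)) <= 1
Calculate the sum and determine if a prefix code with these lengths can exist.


Sum = 2^(-3) + 2^(-5) + 2^(-5) + 2^(-7) + 2^(-7) + 2^(-8) + 2^(-8)
    = 0.125 + 0.03125 + 0.03125 + 0.0078125 + 0.0078125 + 0.00390625 + 0.00390625
    = 54/256 = 0.2109375
Since 0.2109375 <= 1, Kraft's inequality IS satisfied.
A prefix code with these lengths CAN exist.

Kraft sum = 0.2109375. Satisfied.


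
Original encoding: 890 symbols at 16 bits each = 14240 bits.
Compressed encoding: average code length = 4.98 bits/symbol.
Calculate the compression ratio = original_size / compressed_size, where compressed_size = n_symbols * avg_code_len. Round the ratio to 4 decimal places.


original_size = n_symbols * orig_bits = 890 * 16 = 14240 bits
compressed_size = n_symbols * avg_code_len = 890 * 4.98 = 4432.2 bits
ratio = original_size / compressed_size = 14240 / 4432.2 = 3.2129

Compression ratio = 3.2129


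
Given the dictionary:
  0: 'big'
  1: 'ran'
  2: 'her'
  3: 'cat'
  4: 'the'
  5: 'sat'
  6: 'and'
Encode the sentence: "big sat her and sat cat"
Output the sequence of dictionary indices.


Look up each word in the dictionary:
  'big' -> 0
  'sat' -> 5
  'her' -> 2
  'and' -> 6
  'sat' -> 5
  'cat' -> 3

Encoded: [0, 5, 2, 6, 5, 3]


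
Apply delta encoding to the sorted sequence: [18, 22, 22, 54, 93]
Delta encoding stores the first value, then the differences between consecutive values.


First value: 18
Deltas:
  22 - 18 = 4
  22 - 22 = 0
  54 - 22 = 32
  93 - 54 = 39


Delta encoded: [18, 4, 0, 32, 39]


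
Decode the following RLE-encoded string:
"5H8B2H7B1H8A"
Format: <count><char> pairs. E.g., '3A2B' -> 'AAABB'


Expanding each <count><char> pair:
  5H -> 'HHHHH'
  8B -> 'BBBBBBBB'
  2H -> 'HH'
  7B -> 'BBBBBBB'
  1H -> 'H'
  8A -> 'AAAAAAAA'

Decoded = HHHHHBBBBBBBBHHBBBBBBBHAAAAAAAA


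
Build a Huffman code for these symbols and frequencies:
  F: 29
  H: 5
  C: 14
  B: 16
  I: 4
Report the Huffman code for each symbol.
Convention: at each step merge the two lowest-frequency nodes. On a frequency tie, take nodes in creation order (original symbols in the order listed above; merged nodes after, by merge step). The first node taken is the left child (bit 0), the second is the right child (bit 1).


Huffman tree construction:
Step 1: Merge I(4) + H(5) = 9
Step 2: Merge (I+H)(9) + C(14) = 23
Step 3: Merge B(16) + ((I+H)+C)(23) = 39
Step 4: Merge F(29) + (B+((I+H)+C))(39) = 68
Read each symbol's code off the tree from the root (left child = 0, right child = 1).

Codes:
  F: 0 (length 1)
  H: 1101 (length 4)
  C: 111 (length 3)
  B: 10 (length 2)
  I: 1100 (length 4)
Average code length: 139/68 = 2.0441 bits/symbol


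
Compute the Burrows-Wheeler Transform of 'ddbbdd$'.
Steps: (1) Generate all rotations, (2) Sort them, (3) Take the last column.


Rotations (sorted):
  0: $ddbbdd -> last char: d
  1: bbdd$dd -> last char: d
  2: bdd$ddb -> last char: b
  3: d$ddbbd -> last char: d
  4: dbbdd$d -> last char: d
  5: dd$ddbb -> last char: b
  6: ddbbdd$ -> last char: $


BWT = ddbddb$


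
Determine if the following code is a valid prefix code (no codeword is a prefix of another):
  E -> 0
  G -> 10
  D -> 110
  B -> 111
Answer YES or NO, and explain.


Checking each pair (does one codeword prefix another?):
  E='0' vs G='10': no prefix
  E='0' vs D='110': no prefix
  E='0' vs B='111': no prefix
  G='10' vs E='0': no prefix
  G='10' vs D='110': no prefix
  G='10' vs B='111': no prefix
  D='110' vs E='0': no prefix
  D='110' vs G='10': no prefix
  D='110' vs B='111': no prefix
  B='111' vs E='0': no prefix
  B='111' vs G='10': no prefix
  B='111' vs D='110': no prefix
No violation found over all pairs.

YES -- this is a valid prefix code. No codeword is a prefix of any other codeword.


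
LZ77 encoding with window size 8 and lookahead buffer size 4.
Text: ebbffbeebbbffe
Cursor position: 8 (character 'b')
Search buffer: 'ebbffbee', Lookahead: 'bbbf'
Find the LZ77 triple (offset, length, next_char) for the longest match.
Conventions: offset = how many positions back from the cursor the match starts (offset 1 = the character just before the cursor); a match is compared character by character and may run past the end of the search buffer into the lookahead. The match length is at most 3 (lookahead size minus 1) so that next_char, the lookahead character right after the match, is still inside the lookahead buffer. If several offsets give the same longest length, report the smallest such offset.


Try each offset into the search buffer:
  offset=1 (pos 7, char 'e'): match length 0
  offset=2 (pos 6, char 'e'): match length 0
  offset=3 (pos 5, char 'b'): match length 1
  offset=4 (pos 4, char 'f'): match length 0
  offset=5 (pos 3, char 'f'): match length 0
  offset=6 (pos 2, char 'b'): match length 1
  offset=7 (pos 1, char 'b'): match length 2
  offset=8 (pos 0, char 'e'): match length 0
Longest match has length 2 at offset 7.
next_char = character at position 8 + 2 = 10 -> 'b'

Best match: offset=7, length=2 (matching 'bb' starting at position 1)
LZ77 triple: (7, 2, 'b')


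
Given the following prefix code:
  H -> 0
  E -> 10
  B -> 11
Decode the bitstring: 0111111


Decoding step by step:
Bits 0 -> H
Bits 11 -> B
Bits 11 -> B
Bits 11 -> B


Decoded message: HBBB


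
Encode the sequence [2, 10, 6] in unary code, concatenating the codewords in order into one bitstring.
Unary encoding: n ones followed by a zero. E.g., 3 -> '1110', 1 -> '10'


Encode each number as n ones followed by a terminating 0:
  2 -> 110 (3 bits)
  10 -> 11111111110 (11 bits)
  6 -> 1111110 (7 bits)
Total length = 3 + 11 + 7 = 21 bits.

Unary([2, 10, 6]) = 110111111111101111110 (21 bits)


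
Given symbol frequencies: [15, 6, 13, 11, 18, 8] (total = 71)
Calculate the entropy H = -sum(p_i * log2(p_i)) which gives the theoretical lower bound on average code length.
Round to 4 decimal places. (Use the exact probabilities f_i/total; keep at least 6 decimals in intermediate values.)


Per-symbol terms -p_i * log2(p_i) with p_i = f_i/71:
  p = 15/71 = 0.211268: log2(p) = -2.242857, -p*log2(p) = 0.473843
  p = 6/71 = 0.084507: log2(p) = -3.564785, -p*log2(p) = 0.301249
  p = 13/71 = 0.183099: log2(p) = -2.449307, -p*log2(p) = 0.448465
  p = 11/71 = 0.154930: log2(p) = -2.690316, -p*log2(p) = 0.416809
  p = 18/71 = 0.253521: log2(p) = -1.979822, -p*log2(p) = 0.501927
  p = 8/71 = 0.112676: log2(p) = -3.149747, -p*log2(p) = 0.354901
H = 0.473843 + 0.301249 + 0.448465 + 0.416809 + 0.501927 + 0.354901 = 2.497194

H = 2.4972 bits/symbol


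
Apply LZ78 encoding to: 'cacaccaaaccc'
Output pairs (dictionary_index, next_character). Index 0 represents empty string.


LZ78 encoding steps:
Dictionary: {0: ''}
Step 1: w='' (idx 0), next='c' -> output (0, 'c'), add 'c' as idx 1
Step 2: w='' (idx 0), next='a' -> output (0, 'a'), add 'a' as idx 2
Step 3: w='c' (idx 1), next='a' -> output (1, 'a'), add 'ca' as idx 3
Step 4: w='c' (idx 1), next='c' -> output (1, 'c'), add 'cc' as idx 4
Step 5: w='a' (idx 2), next='a' -> output (2, 'a'), add 'aa' as idx 5
Step 6: w='a' (idx 2), next='c' -> output (2, 'c'), add 'ac' as idx 6
Step 7: w='cc' (idx 4), end of input -> output (4, '')


Encoded: [(0, 'c'), (0, 'a'), (1, 'a'), (1, 'c'), (2, 'a'), (2, 'c'), (4, '')]


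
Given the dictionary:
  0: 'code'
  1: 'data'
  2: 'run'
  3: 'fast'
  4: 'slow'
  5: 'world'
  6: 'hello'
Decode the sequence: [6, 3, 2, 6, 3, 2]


Look up each index in the dictionary:
  6 -> 'hello'
  3 -> 'fast'
  2 -> 'run'
  6 -> 'hello'
  3 -> 'fast'
  2 -> 'run'

Decoded: "hello fast run hello fast run"


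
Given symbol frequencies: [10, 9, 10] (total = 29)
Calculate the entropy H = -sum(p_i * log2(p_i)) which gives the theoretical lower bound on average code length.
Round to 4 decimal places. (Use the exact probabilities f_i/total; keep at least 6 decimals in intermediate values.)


Per-symbol terms -p_i * log2(p_i) with p_i = f_i/29:
  p = 10/29 = 0.344828: log2(p) = -1.536053, -p*log2(p) = 0.529673
  p = 9/29 = 0.310345: log2(p) = -1.688056, -p*log2(p) = 0.523879
  p = 10/29 = 0.344828: log2(p) = -1.536053, -p*log2(p) = 0.529673
H = 0.529673 + 0.523879 + 0.529673 = 1.583225

H = 1.5832 bits/symbol


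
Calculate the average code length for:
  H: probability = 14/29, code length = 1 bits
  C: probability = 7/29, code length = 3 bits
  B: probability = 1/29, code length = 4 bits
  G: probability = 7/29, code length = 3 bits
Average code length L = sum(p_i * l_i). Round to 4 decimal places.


Weighted contributions p_i * l_i:
  H: (14/29) * 1 = 14/29
  C: (7/29) * 3 = 21/29
  B: (1/29) * 4 = 4/29
  G: (7/29) * 3 = 21/29
Sum = (14 + 21 + 4 + 21)/29 = 60/29

L = 60/29 = 2.0690 bits/symbol


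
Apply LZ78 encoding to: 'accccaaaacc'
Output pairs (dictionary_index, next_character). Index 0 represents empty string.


LZ78 encoding steps:
Dictionary: {0: ''}
Step 1: w='' (idx 0), next='a' -> output (0, 'a'), add 'a' as idx 1
Step 2: w='' (idx 0), next='c' -> output (0, 'c'), add 'c' as idx 2
Step 3: w='c' (idx 2), next='c' -> output (2, 'c'), add 'cc' as idx 3
Step 4: w='c' (idx 2), next='a' -> output (2, 'a'), add 'ca' as idx 4
Step 5: w='a' (idx 1), next='a' -> output (1, 'a'), add 'aa' as idx 5
Step 6: w='a' (idx 1), next='c' -> output (1, 'c'), add 'ac' as idx 6
Step 7: w='c' (idx 2), end of input -> output (2, '')


Encoded: [(0, 'a'), (0, 'c'), (2, 'c'), (2, 'a'), (1, 'a'), (1, 'c'), (2, '')]


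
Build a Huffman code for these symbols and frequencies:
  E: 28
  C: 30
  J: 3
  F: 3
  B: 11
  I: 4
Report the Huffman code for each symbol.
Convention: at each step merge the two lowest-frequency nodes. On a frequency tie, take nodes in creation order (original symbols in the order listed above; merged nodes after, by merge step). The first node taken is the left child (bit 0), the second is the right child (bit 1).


Huffman tree construction:
Step 1: Merge J(3) + F(3) = 6
Step 2: Merge I(4) + (J+F)(6) = 10
Step 3: Merge (I+(J+F))(10) + B(11) = 21
Step 4: Merge ((I+(J+F))+B)(21) + E(28) = 49
Step 5: Merge C(30) + (((I+(J+F))+B)+E)(49) = 79
Read each symbol's code off the tree from the root (left child = 0, right child = 1).

Codes:
  E: 11 (length 2)
  C: 0 (length 1)
  J: 10010 (length 5)
  F: 10011 (length 5)
  B: 101 (length 3)
  I: 1000 (length 4)
Average code length: 165/79 = 2.0886 bits/symbol


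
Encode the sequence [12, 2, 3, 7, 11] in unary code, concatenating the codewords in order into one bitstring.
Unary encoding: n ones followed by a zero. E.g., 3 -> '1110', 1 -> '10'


Encode each number as n ones followed by a terminating 0:
  12 -> 1111111111110 (13 bits)
  2 -> 110 (3 bits)
  3 -> 1110 (4 bits)
  7 -> 11111110 (8 bits)
  11 -> 111111111110 (12 bits)
Total length = 13 + 3 + 4 + 8 + 12 = 40 bits.

Unary([12, 2, 3, 7, 11]) = 1111111111110110111011111110111111111110 (40 bits)


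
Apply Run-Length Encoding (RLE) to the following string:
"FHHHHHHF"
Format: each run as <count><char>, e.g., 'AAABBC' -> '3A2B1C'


Scanning runs left to right:
  i=0: run of 'F' x 1 -> '1F'
  i=1: run of 'H' x 6 -> '6H'
  i=7: run of 'F' x 1 -> '1F'

RLE = 1F6H1F


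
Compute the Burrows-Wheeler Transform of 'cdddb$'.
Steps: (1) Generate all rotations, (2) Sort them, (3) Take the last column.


Rotations (sorted):
  0: $cdddb -> last char: b
  1: b$cddd -> last char: d
  2: cdddb$ -> last char: $
  3: db$cdd -> last char: d
  4: ddb$cd -> last char: d
  5: dddb$c -> last char: c


BWT = bd$ddc


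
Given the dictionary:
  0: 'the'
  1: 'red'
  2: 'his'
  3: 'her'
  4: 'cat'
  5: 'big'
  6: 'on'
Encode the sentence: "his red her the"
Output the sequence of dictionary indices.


Look up each word in the dictionary:
  'his' -> 2
  'red' -> 1
  'her' -> 3
  'the' -> 0

Encoded: [2, 1, 3, 0]


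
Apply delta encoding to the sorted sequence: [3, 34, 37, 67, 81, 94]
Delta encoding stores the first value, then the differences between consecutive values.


First value: 3
Deltas:
  34 - 3 = 31
  37 - 34 = 3
  67 - 37 = 30
  81 - 67 = 14
  94 - 81 = 13


Delta encoded: [3, 31, 3, 30, 14, 13]


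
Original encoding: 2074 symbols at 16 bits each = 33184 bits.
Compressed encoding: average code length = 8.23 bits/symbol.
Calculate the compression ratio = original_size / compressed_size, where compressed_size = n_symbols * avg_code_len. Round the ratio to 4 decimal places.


original_size = n_symbols * orig_bits = 2074 * 16 = 33184 bits
compressed_size = n_symbols * avg_code_len = 2074 * 8.23 = 17069.02 bits
ratio = original_size / compressed_size = 33184 / 17069.02 = 1.9441

Compression ratio = 1.9441


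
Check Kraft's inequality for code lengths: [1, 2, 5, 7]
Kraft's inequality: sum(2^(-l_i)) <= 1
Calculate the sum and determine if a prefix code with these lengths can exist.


Sum = 2^(-1) + 2^(-2) + 2^(-5) + 2^(-7)
    = 0.5 + 0.25 + 0.03125 + 0.0078125
    = 101/128 = 0.7890625
Since 0.7890625 <= 1, Kraft's inequality IS satisfied.
A prefix code with these lengths CAN exist.

Kraft sum = 0.7890625. Satisfied.


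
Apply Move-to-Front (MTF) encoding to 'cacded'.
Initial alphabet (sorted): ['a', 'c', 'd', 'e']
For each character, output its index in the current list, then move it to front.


MTF encoding:
'c': index 1 in ['a', 'c', 'd', 'e'] -> ['c', 'a', 'd', 'e']
'a': index 1 in ['c', 'a', 'd', 'e'] -> ['a', 'c', 'd', 'e']
'c': index 1 in ['a', 'c', 'd', 'e'] -> ['c', 'a', 'd', 'e']
'd': index 2 in ['c', 'a', 'd', 'e'] -> ['d', 'c', 'a', 'e']
'e': index 3 in ['d', 'c', 'a', 'e'] -> ['e', 'd', 'c', 'a']
'd': index 1 in ['e', 'd', 'c', 'a'] -> ['d', 'e', 'c', 'a']


Output: [1, 1, 1, 2, 3, 1]


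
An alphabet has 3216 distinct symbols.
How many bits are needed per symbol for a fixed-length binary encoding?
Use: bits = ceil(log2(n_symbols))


log2(3216) = 11.6511
Bracket: 2^11 = 2048 < 3216 <= 2^12 = 4096
So ceil(log2(3216)) = 12

bits = ceil(log2(3216)) = ceil(11.6511) = 12 bits


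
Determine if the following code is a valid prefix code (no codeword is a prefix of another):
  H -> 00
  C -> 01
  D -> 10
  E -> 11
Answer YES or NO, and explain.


Checking each pair (does one codeword prefix another?):
  H='00' vs C='01': no prefix
  H='00' vs D='10': no prefix
  H='00' vs E='11': no prefix
  C='01' vs H='00': no prefix
  C='01' vs D='10': no prefix
  C='01' vs E='11': no prefix
  D='10' vs H='00': no prefix
  D='10' vs C='01': no prefix
  D='10' vs E='11': no prefix
  E='11' vs H='00': no prefix
  E='11' vs C='01': no prefix
  E='11' vs D='10': no prefix
No violation found over all pairs.

YES -- this is a valid prefix code. No codeword is a prefix of any other codeword.


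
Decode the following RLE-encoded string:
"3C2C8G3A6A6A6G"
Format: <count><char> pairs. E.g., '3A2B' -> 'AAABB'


Expanding each <count><char> pair:
  3C -> 'CCC'
  2C -> 'CC'
  8G -> 'GGGGGGGG'
  3A -> 'AAA'
  6A -> 'AAAAAA'
  6A -> 'AAAAAA'
  6G -> 'GGGGGG'

Decoded = CCCCCGGGGGGGGAAAAAAAAAAAAAAAGGGGGG


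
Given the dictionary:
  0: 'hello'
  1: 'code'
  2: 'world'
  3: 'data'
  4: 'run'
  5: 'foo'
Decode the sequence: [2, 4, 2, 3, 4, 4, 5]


Look up each index in the dictionary:
  2 -> 'world'
  4 -> 'run'
  2 -> 'world'
  3 -> 'data'
  4 -> 'run'
  4 -> 'run'
  5 -> 'foo'

Decoded: "world run world data run run foo"


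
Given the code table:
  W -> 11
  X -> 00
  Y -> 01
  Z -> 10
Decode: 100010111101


Decoding:
10 -> Z
00 -> X
10 -> Z
11 -> W
11 -> W
01 -> Y


Result: ZXZWWY


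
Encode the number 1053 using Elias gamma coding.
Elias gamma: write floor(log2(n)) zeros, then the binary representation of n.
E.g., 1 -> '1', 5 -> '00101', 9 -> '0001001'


num_bits = floor(log2(1053)) + 1 = 11
leading_zeros = num_bits - 1 = 10
binary(1053) = 10000011101

Elias gamma(1053) = '0000000000' + '10000011101' = 000000000010000011101 (21 bits)


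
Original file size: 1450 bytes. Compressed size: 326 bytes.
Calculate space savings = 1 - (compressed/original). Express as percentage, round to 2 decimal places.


ratio = compressed/original = 326/1450 = 0.224828
savings = 1 - ratio = 1 - 0.224828 = 0.775172
as a percentage: 0.775172 * 100 = 77.52%

Space savings = 1 - 326/1450 = 77.52%


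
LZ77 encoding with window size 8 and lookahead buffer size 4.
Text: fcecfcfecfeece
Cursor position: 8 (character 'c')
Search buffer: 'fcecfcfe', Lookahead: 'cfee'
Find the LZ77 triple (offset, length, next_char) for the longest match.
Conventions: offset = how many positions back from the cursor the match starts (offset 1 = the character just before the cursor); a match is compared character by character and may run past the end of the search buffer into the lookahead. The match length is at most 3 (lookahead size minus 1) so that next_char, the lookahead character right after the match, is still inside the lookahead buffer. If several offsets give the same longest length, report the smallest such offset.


Try each offset into the search buffer:
  offset=1 (pos 7, char 'e'): match length 0
  offset=2 (pos 6, char 'f'): match length 0
  offset=3 (pos 5, char 'c'): match length 3
  offset=4 (pos 4, char 'f'): match length 0
  offset=5 (pos 3, char 'c'): match length 2
  offset=6 (pos 2, char 'e'): match length 0
  offset=7 (pos 1, char 'c'): match length 1
  offset=8 (pos 0, char 'f'): match length 0
Longest match has length 3 at offset 3.
next_char = character at position 8 + 3 = 11 -> 'e'

Best match: offset=3, length=3 (matching 'cfe' starting at position 5)
LZ77 triple: (3, 3, 'e')


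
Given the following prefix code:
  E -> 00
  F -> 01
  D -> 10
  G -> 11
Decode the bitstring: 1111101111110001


Decoding step by step:
Bits 11 -> G
Bits 11 -> G
Bits 10 -> D
Bits 11 -> G
Bits 11 -> G
Bits 11 -> G
Bits 00 -> E
Bits 01 -> F


Decoded message: GGDGGGEF


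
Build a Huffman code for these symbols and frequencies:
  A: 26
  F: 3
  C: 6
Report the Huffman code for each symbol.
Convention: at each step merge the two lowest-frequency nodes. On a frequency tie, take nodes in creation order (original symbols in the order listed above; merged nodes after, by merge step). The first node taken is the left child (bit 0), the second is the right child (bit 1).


Huffman tree construction:
Step 1: Merge F(3) + C(6) = 9
Step 2: Merge (F+C)(9) + A(26) = 35
Read each symbol's code off the tree from the root (left child = 0, right child = 1).

Codes:
  A: 1 (length 1)
  F: 00 (length 2)
  C: 01 (length 2)
Average code length: 44/35 = 1.2571 bits/symbol


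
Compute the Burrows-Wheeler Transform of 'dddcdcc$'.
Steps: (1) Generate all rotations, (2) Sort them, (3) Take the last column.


Rotations (sorted):
  0: $dddcdcc -> last char: c
  1: c$dddcdc -> last char: c
  2: cc$dddcd -> last char: d
  3: cdcc$ddd -> last char: d
  4: dcc$dddc -> last char: c
  5: dcdcc$dd -> last char: d
  6: ddcdcc$d -> last char: d
  7: dddcdcc$ -> last char: $


BWT = ccddcdd$


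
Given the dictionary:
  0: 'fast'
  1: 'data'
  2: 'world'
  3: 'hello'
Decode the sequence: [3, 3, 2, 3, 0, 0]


Look up each index in the dictionary:
  3 -> 'hello'
  3 -> 'hello'
  2 -> 'world'
  3 -> 'hello'
  0 -> 'fast'
  0 -> 'fast'

Decoded: "hello hello world hello fast fast"


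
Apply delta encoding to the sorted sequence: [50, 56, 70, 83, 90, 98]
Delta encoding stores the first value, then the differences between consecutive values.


First value: 50
Deltas:
  56 - 50 = 6
  70 - 56 = 14
  83 - 70 = 13
  90 - 83 = 7
  98 - 90 = 8


Delta encoded: [50, 6, 14, 13, 7, 8]


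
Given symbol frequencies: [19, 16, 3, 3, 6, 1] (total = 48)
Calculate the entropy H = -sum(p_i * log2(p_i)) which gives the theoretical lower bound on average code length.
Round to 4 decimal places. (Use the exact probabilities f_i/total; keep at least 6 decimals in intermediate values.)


Per-symbol terms -p_i * log2(p_i) with p_i = f_i/48:
  p = 19/48 = 0.395833: log2(p) = -1.337035, -p*log2(p) = 0.529243
  p = 16/48 = 0.333333: log2(p) = -1.584963, -p*log2(p) = 0.528321
  p = 3/48 = 0.062500: log2(p) = -4.000000, -p*log2(p) = 0.250000
  p = 3/48 = 0.062500: log2(p) = -4.000000, -p*log2(p) = 0.250000
  p = 6/48 = 0.125000: log2(p) = -3.000000, -p*log2(p) = 0.375000
  p = 1/48 = 0.020833: log2(p) = -5.584963, -p*log2(p) = 0.116353
H = 0.529243 + 0.528321 + 0.250000 + 0.250000 + 0.375000 + 0.116353 = 2.048917

H = 2.0489 bits/symbol


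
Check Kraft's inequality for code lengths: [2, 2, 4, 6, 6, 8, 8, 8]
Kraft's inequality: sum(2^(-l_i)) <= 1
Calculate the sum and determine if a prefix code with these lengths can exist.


Sum = 2^(-2) + 2^(-2) + 2^(-4) + 2^(-6) + 2^(-6) + 2^(-8) + 2^(-8) + 2^(-8)
    = 0.25 + 0.25 + 0.0625 + 0.015625 + 0.015625 + 0.00390625 + 0.00390625 + 0.00390625
    = 155/256 = 0.60546875
Since 0.60546875 <= 1, Kraft's inequality IS satisfied.
A prefix code with these lengths CAN exist.

Kraft sum = 0.60546875. Satisfied.


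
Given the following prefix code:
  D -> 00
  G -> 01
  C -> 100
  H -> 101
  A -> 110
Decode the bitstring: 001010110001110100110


Decoding step by step:
Bits 00 -> D
Bits 101 -> H
Bits 01 -> G
Bits 100 -> C
Bits 01 -> G
Bits 110 -> A
Bits 100 -> C
Bits 110 -> A


Decoded message: DHGCGACA


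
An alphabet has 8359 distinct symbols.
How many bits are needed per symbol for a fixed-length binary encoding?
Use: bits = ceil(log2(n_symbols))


log2(8359) = 13.0291
Bracket: 2^13 = 8192 < 8359 <= 2^14 = 16384
So ceil(log2(8359)) = 14

bits = ceil(log2(8359)) = ceil(13.0291) = 14 bits


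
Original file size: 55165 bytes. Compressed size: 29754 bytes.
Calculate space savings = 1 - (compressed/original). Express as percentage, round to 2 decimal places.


ratio = compressed/original = 29754/55165 = 0.539364
savings = 1 - ratio = 1 - 0.539364 = 0.460636
as a percentage: 0.460636 * 100 = 46.06%

Space savings = 1 - 29754/55165 = 46.06%


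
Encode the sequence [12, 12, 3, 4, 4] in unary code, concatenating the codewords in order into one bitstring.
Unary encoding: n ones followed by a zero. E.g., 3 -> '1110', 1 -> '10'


Encode each number as n ones followed by a terminating 0:
  12 -> 1111111111110 (13 bits)
  12 -> 1111111111110 (13 bits)
  3 -> 1110 (4 bits)
  4 -> 11110 (5 bits)
  4 -> 11110 (5 bits)
Total length = 13 + 13 + 4 + 5 + 5 = 40 bits.

Unary([12, 12, 3, 4, 4]) = 1111111111110111111111111011101111011110 (40 bits)


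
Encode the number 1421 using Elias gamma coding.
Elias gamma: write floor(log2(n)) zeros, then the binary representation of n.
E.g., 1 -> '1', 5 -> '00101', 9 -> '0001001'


num_bits = floor(log2(1421)) + 1 = 11
leading_zeros = num_bits - 1 = 10
binary(1421) = 10110001101

Elias gamma(1421) = '0000000000' + '10110001101' = 000000000010110001101 (21 bits)


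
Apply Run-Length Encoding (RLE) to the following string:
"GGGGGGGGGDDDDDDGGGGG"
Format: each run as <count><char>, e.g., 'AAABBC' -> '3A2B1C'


Scanning runs left to right:
  i=0: run of 'G' x 9 -> '9G'
  i=9: run of 'D' x 6 -> '6D'
  i=15: run of 'G' x 5 -> '5G'

RLE = 9G6D5G


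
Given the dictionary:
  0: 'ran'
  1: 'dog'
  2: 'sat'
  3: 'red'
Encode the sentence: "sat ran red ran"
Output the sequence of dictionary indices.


Look up each word in the dictionary:
  'sat' -> 2
  'ran' -> 0
  'red' -> 3
  'ran' -> 0

Encoded: [2, 0, 3, 0]


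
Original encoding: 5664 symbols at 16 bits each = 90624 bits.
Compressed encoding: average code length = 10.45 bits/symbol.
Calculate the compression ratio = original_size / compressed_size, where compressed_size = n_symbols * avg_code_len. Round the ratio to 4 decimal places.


original_size = n_symbols * orig_bits = 5664 * 16 = 90624 bits
compressed_size = n_symbols * avg_code_len = 5664 * 10.45 = 59188.8 bits
ratio = original_size / compressed_size = 90624 / 59188.8 = 1.5311

Compression ratio = 1.5311


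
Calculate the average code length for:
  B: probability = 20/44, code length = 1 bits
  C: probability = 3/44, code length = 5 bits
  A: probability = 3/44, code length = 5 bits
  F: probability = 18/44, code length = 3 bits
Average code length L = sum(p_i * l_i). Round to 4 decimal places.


Weighted contributions p_i * l_i:
  B: (20/44) * 1 = 20/44
  C: (3/44) * 5 = 15/44
  A: (3/44) * 5 = 15/44
  F: (18/44) * 3 = 54/44
Sum = (20 + 15 + 15 + 54)/44 = 104/44

L = 104/44 = 2.3636 bits/symbol


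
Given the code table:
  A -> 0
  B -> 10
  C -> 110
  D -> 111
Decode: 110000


Decoding:
110 -> C
0 -> A
0 -> A
0 -> A


Result: CAAA


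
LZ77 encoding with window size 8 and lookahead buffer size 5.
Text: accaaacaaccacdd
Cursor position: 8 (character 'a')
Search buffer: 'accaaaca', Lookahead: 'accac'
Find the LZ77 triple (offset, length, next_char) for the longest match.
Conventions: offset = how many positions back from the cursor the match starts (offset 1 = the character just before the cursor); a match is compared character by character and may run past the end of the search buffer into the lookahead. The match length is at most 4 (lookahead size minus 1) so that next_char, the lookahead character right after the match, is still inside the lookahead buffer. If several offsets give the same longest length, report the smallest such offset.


Try each offset into the search buffer:
  offset=1 (pos 7, char 'a'): match length 1
  offset=2 (pos 6, char 'c'): match length 0
  offset=3 (pos 5, char 'a'): match length 2
  offset=4 (pos 4, char 'a'): match length 1
  offset=5 (pos 3, char 'a'): match length 1
  offset=6 (pos 2, char 'c'): match length 0
  offset=7 (pos 1, char 'c'): match length 0
  offset=8 (pos 0, char 'a'): match length 4
Longest match has length 4 at offset 8.
next_char = character at position 8 + 4 = 12 -> 'c'

Best match: offset=8, length=4 (matching 'acca' starting at position 0)
LZ77 triple: (8, 4, 'c')


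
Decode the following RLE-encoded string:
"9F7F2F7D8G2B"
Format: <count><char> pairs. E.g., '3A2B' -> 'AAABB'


Expanding each <count><char> pair:
  9F -> 'FFFFFFFFF'
  7F -> 'FFFFFFF'
  2F -> 'FF'
  7D -> 'DDDDDDD'
  8G -> 'GGGGGGGG'
  2B -> 'BB'

Decoded = FFFFFFFFFFFFFFFFFFDDDDDDDGGGGGGGGBB


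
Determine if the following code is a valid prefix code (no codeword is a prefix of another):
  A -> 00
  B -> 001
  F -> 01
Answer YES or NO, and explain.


Checking each pair (does one codeword prefix another?):
  A='00' vs B='001': prefix -- VIOLATION

NO -- this is NOT a valid prefix code. A (00) is a prefix of B (001).


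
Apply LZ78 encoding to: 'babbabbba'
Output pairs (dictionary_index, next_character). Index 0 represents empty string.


LZ78 encoding steps:
Dictionary: {0: ''}
Step 1: w='' (idx 0), next='b' -> output (0, 'b'), add 'b' as idx 1
Step 2: w='' (idx 0), next='a' -> output (0, 'a'), add 'a' as idx 2
Step 3: w='b' (idx 1), next='b' -> output (1, 'b'), add 'bb' as idx 3
Step 4: w='a' (idx 2), next='b' -> output (2, 'b'), add 'ab' as idx 4
Step 5: w='bb' (idx 3), next='a' -> output (3, 'a'), add 'bba' as idx 5


Encoded: [(0, 'b'), (0, 'a'), (1, 'b'), (2, 'b'), (3, 'a')]


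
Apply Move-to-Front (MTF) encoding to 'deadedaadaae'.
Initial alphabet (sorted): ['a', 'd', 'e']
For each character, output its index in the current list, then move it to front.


MTF encoding:
'd': index 1 in ['a', 'd', 'e'] -> ['d', 'a', 'e']
'e': index 2 in ['d', 'a', 'e'] -> ['e', 'd', 'a']
'a': index 2 in ['e', 'd', 'a'] -> ['a', 'e', 'd']
'd': index 2 in ['a', 'e', 'd'] -> ['d', 'a', 'e']
'e': index 2 in ['d', 'a', 'e'] -> ['e', 'd', 'a']
'd': index 1 in ['e', 'd', 'a'] -> ['d', 'e', 'a']
'a': index 2 in ['d', 'e', 'a'] -> ['a', 'd', 'e']
'a': index 0 in ['a', 'd', 'e'] -> ['a', 'd', 'e']
'd': index 1 in ['a', 'd', 'e'] -> ['d', 'a', 'e']
'a': index 1 in ['d', 'a', 'e'] -> ['a', 'd', 'e']
'a': index 0 in ['a', 'd', 'e'] -> ['a', 'd', 'e']
'e': index 2 in ['a', 'd', 'e'] -> ['e', 'a', 'd']


Output: [1, 2, 2, 2, 2, 1, 2, 0, 1, 1, 0, 2]
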